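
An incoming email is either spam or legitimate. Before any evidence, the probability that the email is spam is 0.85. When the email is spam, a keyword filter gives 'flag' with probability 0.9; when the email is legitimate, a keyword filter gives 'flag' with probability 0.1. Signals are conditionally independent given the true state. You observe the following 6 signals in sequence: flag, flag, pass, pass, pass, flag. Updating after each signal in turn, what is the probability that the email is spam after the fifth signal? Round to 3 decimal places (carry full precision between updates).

0.386

After 'flag': P(spam) = 0.9·0.8500 / (0.9·0.8500 + 0.1·0.1500) ≈ 0.9808
After 'flag': P(spam) = 0.9·0.9808 / (0.9·0.9808 + 0.1·0.0192) ≈ 0.9978
After 'pass': P(spam) = 0.1·0.9978 / (0.1·0.9978 + 0.9·0.0022) ≈ 0.9808
After 'pass': P(spam) = 0.1·0.9808 / (0.1·0.9808 + 0.9·0.0192) ≈ 0.8500
After 'pass': P(spam) = 0.1·0.8500 / (0.1·0.8500 + 0.9·0.1500) ≈ 0.3864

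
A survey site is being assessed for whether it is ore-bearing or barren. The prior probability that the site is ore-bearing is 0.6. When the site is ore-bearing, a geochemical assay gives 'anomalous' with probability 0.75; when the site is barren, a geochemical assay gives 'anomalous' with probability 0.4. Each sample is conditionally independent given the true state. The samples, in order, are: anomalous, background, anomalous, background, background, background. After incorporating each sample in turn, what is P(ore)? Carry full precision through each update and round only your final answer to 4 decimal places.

After 'anomalous': P(ore) = 0.75·0.6000 / (0.75·0.6000 + 0.4·0.4000) ≈ 0.7377
After 'background': P(ore) = 0.25·0.7377 / (0.25·0.7377 + 0.6·0.2623) ≈ 0.5396
After 'anomalous': P(ore) = 0.75·0.5396 / (0.75·0.5396 + 0.4·0.4604) ≈ 0.6872
After 'background': P(ore) = 0.25·0.6872 / (0.25·0.6872 + 0.6·0.3128) ≈ 0.4780
After 'background': P(ore) = 0.25·0.4780 / (0.25·0.4780 + 0.6·0.5220) ≈ 0.2761
After 'background': P(ore) = 0.25·0.2761 / (0.25·0.2761 + 0.6·0.7239) ≈ 0.1371

0.1371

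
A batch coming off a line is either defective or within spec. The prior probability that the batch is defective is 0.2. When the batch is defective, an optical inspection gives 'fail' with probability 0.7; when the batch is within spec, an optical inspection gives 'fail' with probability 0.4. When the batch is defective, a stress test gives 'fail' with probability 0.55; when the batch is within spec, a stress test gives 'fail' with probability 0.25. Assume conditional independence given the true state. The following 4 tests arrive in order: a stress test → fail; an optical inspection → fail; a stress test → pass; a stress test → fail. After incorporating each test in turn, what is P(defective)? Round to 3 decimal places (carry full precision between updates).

After a stress test='fail': P(defective) = 0.55·0.2000 / (0.55·0.2000 + 0.25·0.8000) ≈ 0.3548
After an optical inspection='fail': P(defective) = 0.7·0.3548 / (0.7·0.3548 + 0.4·0.6452) ≈ 0.4904
After a stress test='pass': P(defective) = 0.45·0.4904 / (0.45·0.4904 + 0.75·0.5096) ≈ 0.3661
After a stress test='fail': P(defective) = 0.55·0.3661 / (0.55·0.3661 + 0.25·0.6339) ≈ 0.5596

0.560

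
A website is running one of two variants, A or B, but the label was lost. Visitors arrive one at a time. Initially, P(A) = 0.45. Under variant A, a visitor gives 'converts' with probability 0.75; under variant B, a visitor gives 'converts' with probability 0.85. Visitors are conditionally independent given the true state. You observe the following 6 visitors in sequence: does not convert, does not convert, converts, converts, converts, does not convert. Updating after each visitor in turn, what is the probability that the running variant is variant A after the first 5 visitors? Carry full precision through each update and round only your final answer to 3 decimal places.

0.610

After 'does not convert': P(A) = 0.25·0.4500 / (0.25·0.4500 + 0.15·0.5500) ≈ 0.5769
After 'does not convert': P(A) = 0.25·0.5769 / (0.25·0.5769 + 0.15·0.4231) ≈ 0.6944
After 'converts': P(A) = 0.75·0.6944 / (0.75·0.6944 + 0.85·0.3056) ≈ 0.6673
After 'converts': P(A) = 0.75·0.6673 / (0.75·0.6673 + 0.85·0.3327) ≈ 0.6389
After 'converts': P(A) = 0.75·0.6389 / (0.75·0.6389 + 0.85·0.3611) ≈ 0.6096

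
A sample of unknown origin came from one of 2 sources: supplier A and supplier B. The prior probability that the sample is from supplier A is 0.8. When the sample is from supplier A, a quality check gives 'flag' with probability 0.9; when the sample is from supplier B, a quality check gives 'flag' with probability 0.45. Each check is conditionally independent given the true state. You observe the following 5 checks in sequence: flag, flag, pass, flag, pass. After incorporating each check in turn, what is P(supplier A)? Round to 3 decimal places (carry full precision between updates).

Apply Bayes' rule sequentially, carrying P(supplier A) forward.
After 'flag': P(supplier A) = 0.9·0.8000 / (0.9·0.8000 + 0.45·0.2000) ≈ 0.8889
After 'flag': P(supplier A) = 0.9·0.8889 / (0.9·0.8889 + 0.45·0.1111) ≈ 0.9412
After 'pass': P(supplier A) = 0.1·0.9412 / (0.1·0.9412 + 0.55·0.0588) ≈ 0.7442
After 'flag': P(supplier A) = 0.9·0.7442 / (0.9·0.7442 + 0.45·0.2558) ≈ 0.8533
After 'pass': P(supplier A) = 0.1·0.8533 / (0.1·0.8533 + 0.55·0.1467) ≈ 0.5141

0.514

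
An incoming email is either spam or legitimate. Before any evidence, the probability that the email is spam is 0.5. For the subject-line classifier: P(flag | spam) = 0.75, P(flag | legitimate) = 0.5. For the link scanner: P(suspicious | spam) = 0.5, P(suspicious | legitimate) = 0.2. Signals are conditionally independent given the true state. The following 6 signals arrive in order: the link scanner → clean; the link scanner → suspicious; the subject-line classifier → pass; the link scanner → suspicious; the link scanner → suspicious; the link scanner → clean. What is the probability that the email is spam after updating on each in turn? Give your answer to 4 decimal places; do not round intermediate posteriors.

0.7532

Apply Bayes' rule sequentially, carrying P(spam) forward.
After the link scanner='clean': P(spam) = 0.5·0.5000 / (0.5·0.5000 + 0.8·0.5000) ≈ 0.3846
After the link scanner='suspicious': P(spam) = 0.5·0.3846 / (0.5·0.3846 + 0.2·0.6154) ≈ 0.6098
After the subject-line classifier='pass': P(spam) = 0.25·0.6098 / (0.25·0.6098 + 0.5·0.3902) ≈ 0.4386
After the link scanner='suspicious': P(spam) = 0.5·0.4386 / (0.5·0.4386 + 0.2·0.5614) ≈ 0.6614
After the link scanner='suspicious': P(spam) = 0.5·0.6614 / (0.5·0.6614 + 0.2·0.3386) ≈ 0.8300
After the link scanner='clean': P(spam) = 0.5·0.8300 / (0.5·0.8300 + 0.8·0.1700) ≈ 0.7532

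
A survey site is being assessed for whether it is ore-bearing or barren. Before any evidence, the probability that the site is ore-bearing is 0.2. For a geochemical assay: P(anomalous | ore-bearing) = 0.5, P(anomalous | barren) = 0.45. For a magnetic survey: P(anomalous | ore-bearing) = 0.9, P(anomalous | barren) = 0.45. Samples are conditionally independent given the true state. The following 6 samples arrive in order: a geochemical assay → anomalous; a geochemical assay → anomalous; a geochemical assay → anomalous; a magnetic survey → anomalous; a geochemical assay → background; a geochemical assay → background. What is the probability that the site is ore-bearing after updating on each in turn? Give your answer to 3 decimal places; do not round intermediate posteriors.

After a geochemical assay='anomalous': P(ore) = 0.5·0.2000 / (0.5·0.2000 + 0.45·0.8000) ≈ 0.2174
After a geochemical assay='anomalous': P(ore) = 0.5·0.2174 / (0.5·0.2174 + 0.45·0.7826) ≈ 0.2358
After a geochemical assay='anomalous': P(ore) = 0.5·0.2358 / (0.5·0.2358 + 0.45·0.7642) ≈ 0.2554
After a magnetic survey='anomalous': P(ore) = 0.9·0.2554 / (0.9·0.2554 + 0.45·0.7446) ≈ 0.4068
After a geochemical assay='background': P(ore) = 0.5·0.4068 / (0.5·0.4068 + 0.55·0.5932) ≈ 0.3841
After a geochemical assay='background': P(ore) = 0.5·0.3841 / (0.5·0.3841 + 0.55·0.6159) ≈ 0.3618

0.362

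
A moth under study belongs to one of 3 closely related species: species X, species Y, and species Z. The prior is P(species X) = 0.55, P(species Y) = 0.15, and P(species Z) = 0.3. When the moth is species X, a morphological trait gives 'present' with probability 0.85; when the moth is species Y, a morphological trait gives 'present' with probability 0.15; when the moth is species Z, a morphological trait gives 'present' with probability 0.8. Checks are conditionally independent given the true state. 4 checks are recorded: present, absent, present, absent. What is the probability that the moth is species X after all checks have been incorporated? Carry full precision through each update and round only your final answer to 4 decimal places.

0.4691

After 'present': normaliser = 0.85·0.5500 + 0.15·0.1500 + 0.8·0.3000; P(species X) ≈ 0.6404, P(species Y) ≈ 0.0308, P(species Z) ≈ 0.3288
After 'absent': normaliser = 0.15·0.6404 + 0.85·0.0308 + 0.2·0.3288; P(species X) ≈ 0.5109, P(species Y) ≈ 0.1393, P(species Z) ≈ 0.3497
After 'present': normaliser = 0.85·0.5109 + 0.15·0.1393 + 0.8·0.3497; P(species X) ≈ 0.5909, P(species Y) ≈ 0.0284, P(species Z) ≈ 0.3807
After 'absent': normaliser = 0.15·0.5909 + 0.85·0.0284 + 0.2·0.3807; P(species X) ≈ 0.4691, P(species Y) ≈ 0.1279, P(species Z) ≈ 0.4030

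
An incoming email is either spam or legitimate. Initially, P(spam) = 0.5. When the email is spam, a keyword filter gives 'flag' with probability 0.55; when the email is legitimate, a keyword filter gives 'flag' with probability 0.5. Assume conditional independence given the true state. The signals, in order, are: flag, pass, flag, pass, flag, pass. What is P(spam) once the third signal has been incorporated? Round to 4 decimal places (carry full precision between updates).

After 'flag': P(spam) = 0.55·0.5000 / (0.55·0.5000 + 0.5·0.5000) ≈ 0.5238
After 'pass': P(spam) = 0.45·0.5238 / (0.45·0.5238 + 0.5·0.4762) ≈ 0.4975
After 'flag': P(spam) = 0.55·0.4975 / (0.55·0.4975 + 0.5·0.5025) ≈ 0.5213

0.5213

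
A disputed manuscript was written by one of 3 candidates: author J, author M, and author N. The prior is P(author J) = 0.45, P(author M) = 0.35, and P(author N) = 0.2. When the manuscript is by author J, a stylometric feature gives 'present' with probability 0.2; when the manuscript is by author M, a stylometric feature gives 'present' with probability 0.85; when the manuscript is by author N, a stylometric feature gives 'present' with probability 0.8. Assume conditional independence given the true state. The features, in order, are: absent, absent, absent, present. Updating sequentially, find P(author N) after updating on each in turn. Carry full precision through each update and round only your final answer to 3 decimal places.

0.026

After 'absent': normaliser = 0.8·0.4500 + 0.15·0.3500 + 0.2·0.2000; P(author J) ≈ 0.7956, P(author M) ≈ 0.1160, P(author N) ≈ 0.0884
After 'absent': normaliser = 0.8·0.7956 + 0.15·0.1160 + 0.2·0.0884; P(author J) ≈ 0.9478, P(author M) ≈ 0.0259, P(author N) ≈ 0.0263
After 'absent': normaliser = 0.8·0.9478 + 0.15·0.0259 + 0.2·0.0263; P(author J) ≈ 0.9881, P(author M) ≈ 0.0051, P(author N) ≈ 0.0069
After 'present': normaliser = 0.2·0.9881 + 0.85·0.0051 + 0.8·0.0069; P(author J) ≈ 0.9528, P(author M) ≈ 0.0208, P(author N) ≈ 0.0265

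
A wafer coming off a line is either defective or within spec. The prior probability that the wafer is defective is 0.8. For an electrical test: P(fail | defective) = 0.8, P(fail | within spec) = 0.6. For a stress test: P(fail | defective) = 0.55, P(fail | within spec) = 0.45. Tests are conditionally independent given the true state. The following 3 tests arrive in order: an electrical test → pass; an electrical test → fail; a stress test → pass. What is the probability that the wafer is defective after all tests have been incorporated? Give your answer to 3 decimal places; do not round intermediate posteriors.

0.686

Apply Bayes' rule sequentially, carrying P(defective) forward.
After an electrical test='pass': P(defective) = 0.2·0.8000 / (0.2·0.8000 + 0.4·0.2000) ≈ 0.6667
After an electrical test='fail': P(defective) = 0.8·0.6667 / (0.8·0.6667 + 0.6·0.3333) ≈ 0.7273
After a stress test='pass': P(defective) = 0.45·0.7273 / (0.45·0.7273 + 0.55·0.2727) ≈ 0.6857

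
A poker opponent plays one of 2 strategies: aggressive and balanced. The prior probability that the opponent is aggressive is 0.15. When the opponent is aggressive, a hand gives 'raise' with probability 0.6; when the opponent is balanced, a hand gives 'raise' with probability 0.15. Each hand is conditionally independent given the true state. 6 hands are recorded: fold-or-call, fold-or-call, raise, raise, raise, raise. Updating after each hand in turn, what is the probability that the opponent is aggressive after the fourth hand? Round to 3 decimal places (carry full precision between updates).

Apply Bayes' rule sequentially, carrying P(aggressive) forward.
After 'fold-or-call': P(aggressive) = 0.4·0.1500 / (0.4·0.1500 + 0.85·0.8500) ≈ 0.0767
After 'fold-or-call': P(aggressive) = 0.4·0.0767 / (0.4·0.0767 + 0.85·0.9233) ≈ 0.0376
After 'raise': P(aggressive) = 0.6·0.0376 / (0.6·0.0376 + 0.15·0.9624) ≈ 0.1352
After 'raise': P(aggressive) = 0.6·0.1352 / (0.6·0.1352 + 0.15·0.8648) ≈ 0.3847

0.385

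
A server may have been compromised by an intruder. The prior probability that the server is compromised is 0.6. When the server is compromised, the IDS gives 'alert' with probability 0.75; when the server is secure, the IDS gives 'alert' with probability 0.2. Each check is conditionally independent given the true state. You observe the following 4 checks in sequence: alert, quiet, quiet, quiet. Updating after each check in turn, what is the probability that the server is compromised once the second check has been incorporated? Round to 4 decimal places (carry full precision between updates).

0.6374

Apply Bayes' rule sequentially, carrying P(compromised) forward.
After 'alert': P(compromised) = 0.75·0.6000 / (0.75·0.6000 + 0.2·0.4000) ≈ 0.8491
After 'quiet': P(compromised) = 0.25·0.8491 / (0.25·0.8491 + 0.8·0.1509) ≈ 0.6374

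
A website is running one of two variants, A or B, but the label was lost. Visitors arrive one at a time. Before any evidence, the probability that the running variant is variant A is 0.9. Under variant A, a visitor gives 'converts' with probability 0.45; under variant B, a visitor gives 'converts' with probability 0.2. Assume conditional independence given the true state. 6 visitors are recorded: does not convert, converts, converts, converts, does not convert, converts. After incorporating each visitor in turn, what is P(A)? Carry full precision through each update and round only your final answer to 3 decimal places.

After 'does not convert': P(A) = 0.55·0.9000 / (0.55·0.9000 + 0.8·0.1000) ≈ 0.8609
After 'converts': P(A) = 0.45·0.8609 / (0.45·0.8609 + 0.2·0.1391) ≈ 0.9330
After 'converts': P(A) = 0.45·0.9330 / (0.45·0.9330 + 0.2·0.0670) ≈ 0.9691
After 'converts': P(A) = 0.45·0.9691 / (0.45·0.9691 + 0.2·0.0309) ≈ 0.9860
After 'does not convert': P(A) = 0.55·0.9860 / (0.55·0.9860 + 0.8·0.0140) ≈ 0.9798
After 'converts': P(A) = 0.45·0.9798 / (0.45·0.9798 + 0.2·0.0202) ≈ 0.9909

0.991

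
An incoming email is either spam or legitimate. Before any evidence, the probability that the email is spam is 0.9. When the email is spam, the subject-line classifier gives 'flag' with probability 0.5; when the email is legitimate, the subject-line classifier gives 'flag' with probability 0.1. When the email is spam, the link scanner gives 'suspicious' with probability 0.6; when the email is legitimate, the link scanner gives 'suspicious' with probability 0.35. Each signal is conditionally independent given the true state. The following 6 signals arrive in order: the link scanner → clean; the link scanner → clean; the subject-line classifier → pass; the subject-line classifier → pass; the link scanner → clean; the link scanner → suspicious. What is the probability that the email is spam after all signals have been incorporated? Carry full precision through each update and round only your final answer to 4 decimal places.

After the link scanner='clean': P(spam) = 0.4·0.9000 / (0.4·0.9000 + 0.65·0.1000) ≈ 0.8471
After the link scanner='clean': P(spam) = 0.4·0.8471 / (0.4·0.8471 + 0.65·0.1529) ≈ 0.7732
After the subject-line classifier='pass': P(spam) = 0.5·0.7732 / (0.5·0.7732 + 0.9·0.2268) ≈ 0.6544
After the subject-line classifier='pass': P(spam) = 0.5·0.6544 / (0.5·0.6544 + 0.9·0.3456) ≈ 0.5127
After the link scanner='clean': P(spam) = 0.4·0.5127 / (0.4·0.5127 + 0.65·0.4873) ≈ 0.3930
After the link scanner='suspicious': P(spam) = 0.6·0.3930 / (0.6·0.3930 + 0.35·0.6070) ≈ 0.5260

0.5260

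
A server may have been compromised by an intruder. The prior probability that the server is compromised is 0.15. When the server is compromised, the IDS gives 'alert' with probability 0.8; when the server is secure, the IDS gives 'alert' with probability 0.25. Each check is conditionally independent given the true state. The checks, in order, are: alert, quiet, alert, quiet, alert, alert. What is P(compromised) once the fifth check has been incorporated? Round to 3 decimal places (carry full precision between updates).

After 'alert': P(compromised) = 0.8·0.1500 / (0.8·0.1500 + 0.25·0.8500) ≈ 0.3609
After 'quiet': P(compromised) = 0.2·0.3609 / (0.2·0.3609 + 0.75·0.6391) ≈ 0.1309
After 'alert': P(compromised) = 0.8·0.1309 / (0.8·0.1309 + 0.25·0.8691) ≈ 0.3252
After 'quiet': P(compromised) = 0.2·0.3252 / (0.2·0.3252 + 0.75·0.6748) ≈ 0.1139
After 'alert': P(compromised) = 0.8·0.1139 / (0.8·0.1139 + 0.25·0.8861) ≈ 0.2914

0.291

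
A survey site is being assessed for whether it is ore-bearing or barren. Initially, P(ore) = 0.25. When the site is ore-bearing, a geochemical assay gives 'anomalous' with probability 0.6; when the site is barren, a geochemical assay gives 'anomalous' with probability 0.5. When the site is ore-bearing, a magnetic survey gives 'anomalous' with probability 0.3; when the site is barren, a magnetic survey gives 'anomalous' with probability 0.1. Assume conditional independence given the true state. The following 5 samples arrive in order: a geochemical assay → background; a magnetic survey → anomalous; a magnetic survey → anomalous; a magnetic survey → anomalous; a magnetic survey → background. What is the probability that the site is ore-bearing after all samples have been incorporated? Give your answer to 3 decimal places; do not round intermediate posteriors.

0.848

After a geochemical assay='background': P(ore) = 0.4·0.2500 / (0.4·0.2500 + 0.5·0.7500) ≈ 0.2105
After a magnetic survey='anomalous': P(ore) = 0.3·0.2105 / (0.3·0.2105 + 0.1·0.7895) ≈ 0.4444
After a magnetic survey='anomalous': P(ore) = 0.3·0.4444 / (0.3·0.4444 + 0.1·0.5556) ≈ 0.7059
After a magnetic survey='anomalous': P(ore) = 0.3·0.7059 / (0.3·0.7059 + 0.1·0.2941) ≈ 0.8780
After a magnetic survey='background': P(ore) = 0.7·0.8780 / (0.7·0.8780 + 0.9·0.1220) ≈ 0.8485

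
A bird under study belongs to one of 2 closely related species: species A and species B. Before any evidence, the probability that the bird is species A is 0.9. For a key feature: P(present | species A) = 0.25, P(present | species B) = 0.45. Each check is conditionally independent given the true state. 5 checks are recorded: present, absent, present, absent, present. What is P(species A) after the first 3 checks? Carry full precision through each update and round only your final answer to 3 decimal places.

After 'present': P(species A) = 0.25·0.9000 / (0.25·0.9000 + 0.45·0.1000) ≈ 0.8333
After 'absent': P(species A) = 0.75·0.8333 / (0.75·0.8333 + 0.55·0.1667) ≈ 0.8721
After 'present': P(species A) = 0.25·0.8721 / (0.25·0.8721 + 0.45·0.1279) ≈ 0.7911

0.791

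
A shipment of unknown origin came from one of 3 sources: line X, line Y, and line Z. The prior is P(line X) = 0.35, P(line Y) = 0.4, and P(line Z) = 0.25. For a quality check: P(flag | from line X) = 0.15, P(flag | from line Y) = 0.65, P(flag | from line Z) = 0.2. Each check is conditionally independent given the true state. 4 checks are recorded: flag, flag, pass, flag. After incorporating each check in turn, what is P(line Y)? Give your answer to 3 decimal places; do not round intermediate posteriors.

After 'flag': normaliser = 0.15·0.3500 + 0.65·0.4000 + 0.2·0.2500; P(line X) ≈ 0.1448, P(line Y) ≈ 0.7172, P(line Z) ≈ 0.1379
After 'flag': normaliser = 0.15·0.1448 + 0.65·0.7172 + 0.2·0.1379; P(line X) ≈ 0.0421, P(line Y) ≈ 0.9043, P(line Z) ≈ 0.0535
After 'pass': normaliser = 0.85·0.0421 + 0.35·0.9043 + 0.8·0.0535; P(line X) ≈ 0.0906, P(line Y) ≈ 0.8010, P(line Z) ≈ 0.1083
After 'flag': normaliser = 0.15·0.0906 + 0.65·0.8010 + 0.2·0.1083; P(line X) ≈ 0.0245, P(line Y) ≈ 0.9366, P(line Z) ≈ 0.0390

0.937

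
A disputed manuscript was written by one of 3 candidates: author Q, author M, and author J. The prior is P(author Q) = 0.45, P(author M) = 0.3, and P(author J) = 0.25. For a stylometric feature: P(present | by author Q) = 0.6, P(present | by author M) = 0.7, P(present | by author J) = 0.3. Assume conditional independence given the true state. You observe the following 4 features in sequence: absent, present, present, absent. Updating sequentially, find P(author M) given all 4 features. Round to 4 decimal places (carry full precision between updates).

0.2637

After 'absent': normaliser = 0.4·0.4500 + 0.3·0.3000 + 0.7·0.2500; P(author Q) ≈ 0.4045, P(author M) ≈ 0.2022, P(author J) ≈ 0.3933
After 'present': normaliser = 0.6·0.4045 + 0.7·0.2022 + 0.3·0.3933; P(author Q) ≈ 0.4832, P(author M) ≈ 0.2819, P(author J) ≈ 0.2349
After 'present': normaliser = 0.6·0.4832 + 0.7·0.2819 + 0.3·0.2349; P(author Q) ≈ 0.5199, P(author M) ≈ 0.3538, P(author J) ≈ 0.1264
After 'absent': normaliser = 0.4·0.5199 + 0.3·0.3538 + 0.7·0.1264; P(author Q) ≈ 0.5166, P(author M) ≈ 0.2637, P(author J) ≈ 0.2197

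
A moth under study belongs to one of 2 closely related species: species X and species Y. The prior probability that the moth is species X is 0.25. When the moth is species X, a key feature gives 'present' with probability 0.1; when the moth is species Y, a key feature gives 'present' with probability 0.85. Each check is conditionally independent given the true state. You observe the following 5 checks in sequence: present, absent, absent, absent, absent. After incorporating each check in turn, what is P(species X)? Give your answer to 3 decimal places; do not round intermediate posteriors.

0.981

Apply Bayes' rule sequentially, carrying P(species X) forward.
After 'present': P(species X) = 0.1·0.2500 / (0.1·0.2500 + 0.85·0.7500) ≈ 0.0377
After 'absent': P(species X) = 0.9·0.0377 / (0.9·0.0377 + 0.15·0.9623) ≈ 0.1905
After 'absent': P(species X) = 0.9·0.1905 / (0.9·0.1905 + 0.15·0.8095) ≈ 0.5854
After 'absent': P(species X) = 0.9·0.5854 / (0.9·0.5854 + 0.15·0.4146) ≈ 0.8944
After 'absent': P(species X) = 0.9·0.8944 / (0.9·0.8944 + 0.15·0.1056) ≈ 0.9807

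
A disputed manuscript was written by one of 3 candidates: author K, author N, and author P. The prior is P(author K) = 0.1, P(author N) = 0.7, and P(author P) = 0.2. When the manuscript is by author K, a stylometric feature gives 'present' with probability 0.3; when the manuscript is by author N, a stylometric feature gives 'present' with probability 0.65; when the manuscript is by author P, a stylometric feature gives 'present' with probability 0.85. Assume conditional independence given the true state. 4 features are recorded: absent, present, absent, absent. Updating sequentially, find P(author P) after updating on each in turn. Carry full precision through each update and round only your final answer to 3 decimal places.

After 'absent': normaliser = 0.7·0.1000 + 0.35·0.7000 + 0.15·0.2000; P(author K) ≈ 0.2029, P(author N) ≈ 0.7101, P(author P) ≈ 0.0870
After 'present': normaliser = 0.3·0.2029 + 0.65·0.7101 + 0.85·0.0870; P(author K) ≈ 0.1021, P(author N) ≈ 0.7740, P(author P) ≈ 0.1239
After 'absent': normaliser = 0.7·0.1021 + 0.35·0.7740 + 0.15·0.1239; P(author K) ≈ 0.1979, P(author N) ≈ 0.7505, P(author P) ≈ 0.0515
After 'absent': normaliser = 0.7·0.1979 + 0.35·0.7505 + 0.15·0.0515; P(author K) ≈ 0.3388, P(author N) ≈ 0.6423, P(author P) ≈ 0.0189

0.019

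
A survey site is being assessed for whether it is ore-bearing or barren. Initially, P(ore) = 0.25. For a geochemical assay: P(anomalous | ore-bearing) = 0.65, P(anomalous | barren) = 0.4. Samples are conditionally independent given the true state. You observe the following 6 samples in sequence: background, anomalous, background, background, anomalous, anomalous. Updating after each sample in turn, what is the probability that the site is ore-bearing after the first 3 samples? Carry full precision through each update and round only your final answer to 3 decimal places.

After 'background': P(ore) = 0.35·0.2500 / (0.35·0.2500 + 0.6·0.7500) ≈ 0.1628
After 'anomalous': P(ore) = 0.65·0.1628 / (0.65·0.1628 + 0.4·0.8372) ≈ 0.2401
After 'background': P(ore) = 0.35·0.2401 / (0.35·0.2401 + 0.6·0.7599) ≈ 0.1556

0.156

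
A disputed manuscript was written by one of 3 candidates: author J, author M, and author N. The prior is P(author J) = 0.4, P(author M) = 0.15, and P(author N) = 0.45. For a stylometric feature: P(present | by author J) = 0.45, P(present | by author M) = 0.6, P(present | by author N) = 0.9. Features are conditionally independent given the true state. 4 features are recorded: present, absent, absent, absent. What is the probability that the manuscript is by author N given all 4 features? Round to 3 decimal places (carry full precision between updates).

0.011

Each posterior becomes the prior for the next update.
After 'present': normaliser = 0.45·0.4000 + 0.6·0.1500 + 0.9·0.4500; P(author J) ≈ 0.2667, P(author M) ≈ 0.1333, P(author N) ≈ 0.6000
After 'absent': normaliser = 0.55·0.2667 + 0.4·0.1333 + 0.1·0.6000; P(author J) ≈ 0.5641, P(author M) ≈ 0.2051, P(author N) ≈ 0.2308
After 'absent': normaliser = 0.55·0.5641 + 0.4·0.2051 + 0.1·0.2308; P(author J) ≈ 0.7469, P(author M) ≈ 0.1975, P(author N) ≈ 0.0556
After 'absent': normaliser = 0.55·0.7469 + 0.4·0.1975 + 0.1·0.0556; P(author J) ≈ 0.8293, P(author M) ≈ 0.1595, P(author N) ≈ 0.0112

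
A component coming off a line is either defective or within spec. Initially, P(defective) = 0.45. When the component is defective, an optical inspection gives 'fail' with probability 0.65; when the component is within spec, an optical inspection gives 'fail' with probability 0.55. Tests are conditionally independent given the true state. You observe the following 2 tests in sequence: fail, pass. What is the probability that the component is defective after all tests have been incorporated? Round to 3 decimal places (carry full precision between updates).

0.429

Each posterior becomes the prior for the next update.
After 'fail': P(defective) = 0.65·0.4500 / (0.65·0.4500 + 0.55·0.5500) ≈ 0.4916
After 'pass': P(defective) = 0.35·0.4916 / (0.35·0.4916 + 0.45·0.5084) ≈ 0.4292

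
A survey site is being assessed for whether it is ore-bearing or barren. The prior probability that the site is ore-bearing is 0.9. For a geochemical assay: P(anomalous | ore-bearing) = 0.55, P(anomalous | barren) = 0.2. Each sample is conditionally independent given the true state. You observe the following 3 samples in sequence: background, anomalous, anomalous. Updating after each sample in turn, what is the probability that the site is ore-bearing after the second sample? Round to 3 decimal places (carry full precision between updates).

0.933

After 'background': P(ore) = 0.45·0.9000 / (0.45·0.9000 + 0.8·0.1000) ≈ 0.8351
After 'anomalous': P(ore) = 0.55·0.8351 / (0.55·0.8351 + 0.2·0.1649) ≈ 0.9330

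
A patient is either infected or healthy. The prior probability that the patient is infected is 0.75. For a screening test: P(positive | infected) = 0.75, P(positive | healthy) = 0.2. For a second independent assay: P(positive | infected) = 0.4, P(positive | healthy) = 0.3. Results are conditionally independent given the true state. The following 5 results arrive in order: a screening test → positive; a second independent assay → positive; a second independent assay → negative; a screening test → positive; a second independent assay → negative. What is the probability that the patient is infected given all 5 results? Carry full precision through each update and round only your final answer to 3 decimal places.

After a screening test='positive': P(infected) = 0.75·0.7500 / (0.75·0.7500 + 0.2·0.2500) ≈ 0.9184
After a second independent assay='positive': P(infected) = 0.4·0.9184 / (0.4·0.9184 + 0.3·0.0816) ≈ 0.9375
After a second independent assay='negative': P(infected) = 0.6·0.9375 / (0.6·0.9375 + 0.7·0.0625) ≈ 0.9278
After a screening test='positive': P(infected) = 0.75·0.9278 / (0.75·0.9278 + 0.2·0.0722) ≈ 0.9797
After a second independent assay='negative': P(infected) = 0.6·0.9797 / (0.6·0.9797 + 0.7·0.0203) ≈ 0.9764

0.976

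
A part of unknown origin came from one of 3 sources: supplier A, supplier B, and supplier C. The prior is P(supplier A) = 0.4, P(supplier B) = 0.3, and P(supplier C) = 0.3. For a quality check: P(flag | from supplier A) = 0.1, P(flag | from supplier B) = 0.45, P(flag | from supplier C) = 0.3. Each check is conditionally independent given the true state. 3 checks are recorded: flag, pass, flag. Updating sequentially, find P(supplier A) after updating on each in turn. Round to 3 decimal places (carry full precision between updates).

Apply Bayes' rule sequentially, carrying P(supplier A) forward.
After 'flag': normaliser = 0.1·0.4000 + 0.45·0.3000 + 0.3·0.3000; P(supplier A) ≈ 0.1509, P(supplier B) ≈ 0.5094, P(supplier C) ≈ 0.3396
After 'pass': normaliser = 0.9·0.1509 + 0.55·0.5094 + 0.7·0.3396; P(supplier A) ≈ 0.2078, P(supplier B) ≈ 0.4286, P(supplier C) ≈ 0.3636
After 'flag': normaliser = 0.1·0.2078 + 0.45·0.4286 + 0.3·0.3636; P(supplier A) ≈ 0.0644, P(supplier B) ≈ 0.5976, P(supplier C) ≈ 0.3380

0.064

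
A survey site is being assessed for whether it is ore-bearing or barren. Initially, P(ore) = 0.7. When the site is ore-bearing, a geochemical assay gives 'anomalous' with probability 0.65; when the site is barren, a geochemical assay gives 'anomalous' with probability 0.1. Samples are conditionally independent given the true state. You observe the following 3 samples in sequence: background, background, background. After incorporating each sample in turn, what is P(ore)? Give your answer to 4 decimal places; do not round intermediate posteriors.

0.1207

After 'background': P(ore) = 0.35·0.7000 / (0.35·0.7000 + 0.9·0.3000) ≈ 0.4757
After 'background': P(ore) = 0.35·0.4757 / (0.35·0.4757 + 0.9·0.5243) ≈ 0.2608
After 'background': P(ore) = 0.35·0.2608 / (0.35·0.2608 + 0.9·0.7392) ≈ 0.1207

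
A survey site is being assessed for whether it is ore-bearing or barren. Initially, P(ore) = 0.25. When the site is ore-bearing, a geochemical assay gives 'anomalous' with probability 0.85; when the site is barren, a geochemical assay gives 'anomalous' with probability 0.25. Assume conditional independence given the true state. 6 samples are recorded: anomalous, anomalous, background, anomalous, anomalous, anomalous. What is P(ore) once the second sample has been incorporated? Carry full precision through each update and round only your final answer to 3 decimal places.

0.794

After 'anomalous': P(ore) = 0.85·0.2500 / (0.85·0.2500 + 0.25·0.7500) ≈ 0.5312
After 'anomalous': P(ore) = 0.85·0.5312 / (0.85·0.5312 + 0.25·0.4688) ≈ 0.7940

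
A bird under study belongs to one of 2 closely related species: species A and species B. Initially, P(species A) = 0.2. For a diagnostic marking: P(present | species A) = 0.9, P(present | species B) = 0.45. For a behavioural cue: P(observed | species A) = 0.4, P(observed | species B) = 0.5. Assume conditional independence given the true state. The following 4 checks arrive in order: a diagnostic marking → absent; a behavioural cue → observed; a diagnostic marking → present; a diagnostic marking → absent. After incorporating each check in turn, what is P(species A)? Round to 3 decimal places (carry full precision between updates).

After a diagnostic marking='absent': P(species A) = 0.1·0.2000 / (0.1·0.2000 + 0.55·0.8000) ≈ 0.0435
After a behavioural cue='observed': P(species A) = 0.4·0.0435 / (0.4·0.0435 + 0.5·0.9565) ≈ 0.0351
After a diagnostic marking='present': P(species A) = 0.9·0.0351 / (0.9·0.0351 + 0.45·0.9649) ≈ 0.0678
After a diagnostic marking='absent': P(species A) = 0.1·0.0678 / (0.1·0.0678 + 0.55·0.9322) ≈ 0.0131

0.013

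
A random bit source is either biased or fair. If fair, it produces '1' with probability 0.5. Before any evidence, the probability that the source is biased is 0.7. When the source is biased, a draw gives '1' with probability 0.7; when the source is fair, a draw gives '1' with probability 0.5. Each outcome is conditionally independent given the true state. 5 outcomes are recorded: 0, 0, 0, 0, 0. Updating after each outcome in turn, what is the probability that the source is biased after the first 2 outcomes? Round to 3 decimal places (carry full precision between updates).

0.457

After '0': P(biased) = 0.3·0.7000 / (0.3·0.7000 + 0.5·0.3000) ≈ 0.5833
After '0': P(biased) = 0.3·0.5833 / (0.3·0.5833 + 0.5·0.4167) ≈ 0.4565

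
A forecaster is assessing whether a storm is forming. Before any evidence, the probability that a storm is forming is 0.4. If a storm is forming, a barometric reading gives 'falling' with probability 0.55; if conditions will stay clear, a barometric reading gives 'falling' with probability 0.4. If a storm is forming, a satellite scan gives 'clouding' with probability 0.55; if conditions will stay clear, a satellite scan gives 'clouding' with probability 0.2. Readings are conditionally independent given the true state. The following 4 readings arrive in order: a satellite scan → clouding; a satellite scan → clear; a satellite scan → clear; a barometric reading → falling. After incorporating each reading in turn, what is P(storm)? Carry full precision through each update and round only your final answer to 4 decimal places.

0.4437

Each posterior becomes the prior for the next update.
After a satellite scan='clouding': P(storm) = 0.55·0.4000 / (0.55·0.4000 + 0.2·0.6000) ≈ 0.6471
After a satellite scan='clear': P(storm) = 0.45·0.6471 / (0.45·0.6471 + 0.8·0.3529) ≈ 0.5077
After a satellite scan='clear': P(storm) = 0.45·0.5077 / (0.45·0.5077 + 0.8·0.4923) ≈ 0.3671
After a barometric reading='falling': P(storm) = 0.55·0.3671 / (0.55·0.3671 + 0.4·0.6329) ≈ 0.4437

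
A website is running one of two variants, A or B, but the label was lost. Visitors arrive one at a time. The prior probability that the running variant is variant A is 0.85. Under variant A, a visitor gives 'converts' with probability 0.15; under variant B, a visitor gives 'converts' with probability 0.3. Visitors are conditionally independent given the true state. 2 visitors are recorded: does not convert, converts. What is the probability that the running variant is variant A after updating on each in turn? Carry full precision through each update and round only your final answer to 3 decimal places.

After 'does not convert': P(A) = 0.85·0.8500 / (0.85·0.8500 + 0.7·0.1500) ≈ 0.8731
After 'converts': P(A) = 0.15·0.8731 / (0.15·0.8731 + 0.3·0.1269) ≈ 0.7748

0.775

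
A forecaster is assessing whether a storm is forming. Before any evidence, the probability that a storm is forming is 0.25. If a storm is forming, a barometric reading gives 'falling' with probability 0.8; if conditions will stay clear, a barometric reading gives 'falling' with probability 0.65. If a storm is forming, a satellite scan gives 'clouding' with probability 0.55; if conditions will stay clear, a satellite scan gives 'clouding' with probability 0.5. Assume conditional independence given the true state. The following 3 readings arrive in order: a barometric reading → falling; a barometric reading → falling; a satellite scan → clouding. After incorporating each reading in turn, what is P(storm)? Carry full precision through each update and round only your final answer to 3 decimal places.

0.357

After a barometric reading='falling': P(storm) = 0.8·0.2500 / (0.8·0.2500 + 0.65·0.7500) ≈ 0.2909
After a barometric reading='falling': P(storm) = 0.8·0.2909 / (0.8·0.2909 + 0.65·0.7091) ≈ 0.3355
After a satellite scan='clouding': P(storm) = 0.55·0.3355 / (0.55·0.3355 + 0.5·0.6645) ≈ 0.3571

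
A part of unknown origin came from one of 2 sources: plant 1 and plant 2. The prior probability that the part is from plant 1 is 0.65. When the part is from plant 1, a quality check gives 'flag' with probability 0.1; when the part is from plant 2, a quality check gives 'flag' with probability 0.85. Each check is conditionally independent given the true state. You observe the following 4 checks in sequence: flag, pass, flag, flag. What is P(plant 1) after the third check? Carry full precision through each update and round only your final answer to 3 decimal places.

0.134

Apply Bayes' rule sequentially, carrying P(plant 1) forward.
After 'flag': P(plant 1) = 0.1·0.6500 / (0.1·0.6500 + 0.85·0.3500) ≈ 0.1793
After 'pass': P(plant 1) = 0.9·0.1793 / (0.9·0.1793 + 0.15·0.8207) ≈ 0.5673
After 'flag': P(plant 1) = 0.1·0.5673 / (0.1·0.5673 + 0.85·0.4327) ≈ 0.1336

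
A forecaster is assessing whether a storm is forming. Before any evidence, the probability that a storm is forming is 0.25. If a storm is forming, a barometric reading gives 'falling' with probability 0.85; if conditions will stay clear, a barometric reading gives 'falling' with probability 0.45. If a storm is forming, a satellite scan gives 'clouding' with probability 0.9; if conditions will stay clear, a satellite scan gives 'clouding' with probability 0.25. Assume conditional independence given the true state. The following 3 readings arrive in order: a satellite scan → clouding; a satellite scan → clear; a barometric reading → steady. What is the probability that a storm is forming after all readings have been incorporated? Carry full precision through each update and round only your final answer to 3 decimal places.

After a satellite scan='clouding': P(storm) = 0.9·0.2500 / (0.9·0.2500 + 0.25·0.7500) ≈ 0.5455
After a satellite scan='clear': P(storm) = 0.1·0.5455 / (0.1·0.5455 + 0.75·0.4545) ≈ 0.1379
After a barometric reading='steady': P(storm) = 0.15·0.1379 / (0.15·0.1379 + 0.55·0.8621) ≈ 0.0418

0.042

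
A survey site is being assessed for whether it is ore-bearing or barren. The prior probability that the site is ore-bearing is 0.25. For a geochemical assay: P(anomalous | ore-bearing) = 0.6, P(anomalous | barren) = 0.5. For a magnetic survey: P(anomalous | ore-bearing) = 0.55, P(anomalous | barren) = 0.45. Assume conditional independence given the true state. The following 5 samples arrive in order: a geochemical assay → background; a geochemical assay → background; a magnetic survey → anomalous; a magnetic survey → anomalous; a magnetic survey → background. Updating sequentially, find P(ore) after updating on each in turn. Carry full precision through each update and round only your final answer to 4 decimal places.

After a geochemical assay='background': P(ore) = 0.4·0.2500 / (0.4·0.2500 + 0.5·0.7500) ≈ 0.2105
After a geochemical assay='background': P(ore) = 0.4·0.2105 / (0.4·0.2105 + 0.5·0.7895) ≈ 0.1758
After a magnetic survey='anomalous': P(ore) = 0.55·0.1758 / (0.55·0.1758 + 0.45·0.8242) ≈ 0.2068
After a magnetic survey='anomalous': P(ore) = 0.55·0.2068 / (0.55·0.2068 + 0.45·0.7932) ≈ 0.2417
After a magnetic survey='background': P(ore) = 0.45·0.2417 / (0.45·0.2417 + 0.55·0.7583) ≈ 0.2068

0.2068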